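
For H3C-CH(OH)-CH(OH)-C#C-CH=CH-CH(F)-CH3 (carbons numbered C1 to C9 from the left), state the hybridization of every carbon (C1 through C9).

C1: 4 σ bonds — 4 electron domains, sp3.
C2 has 4 σ bonds: steric number 4 → sp3.
C3 is sp3: 4 σ bonds, 4 electron-density regions.
C4 (2 σ bonds, plus two π bonds) has steric number 2: sp.
C5: 2 σ bonds, plus two π bonds — 2 electron domains, sp.
C6 carries 3 σ bonds, plus one π bond, giving a steric number of 3, so it is sp2.
C7: 3 σ bonds, plus one π bond — 3 electron domains, sp2.
C8: 4 σ bonds — 4 electron domains, sp3.
C9: 4 σ bonds; 4 regions of electron density → sp3.

C1 sp3, C2 sp3, C3 sp3, C4 sp, C5 sp, C6 sp2, C7 sp2, C8 sp3, C9 sp3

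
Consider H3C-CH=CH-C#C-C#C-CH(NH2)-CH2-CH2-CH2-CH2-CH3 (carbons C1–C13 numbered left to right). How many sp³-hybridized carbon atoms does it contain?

C1: sp3 ✓
C2: sp2
C3: sp2
C4: sp
C5: sp
C6: sp
C7: sp
C8: sp3 ✓
C9: sp3 ✓
C10: sp3 ✓
C11: sp3 ✓
C12: sp3 ✓
C13: sp3 ✓
C1, C8, C9, C10, C11, C12, C13 → 7 sp3 carbons.

7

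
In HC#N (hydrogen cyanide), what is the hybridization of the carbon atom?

The carbon atom: 2 σ bonds, plus two π bonds; 2 regions of electron density → sp.

sp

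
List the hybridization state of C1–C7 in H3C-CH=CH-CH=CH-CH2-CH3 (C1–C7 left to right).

C1 sp3, C2 sp2, C3 sp2, C4 sp2, C5 sp2, C6 sp3, C7 sp3

C1 carries 4 σ bonds, giving a steric number of 4, so it is sp3.
C2 — 3 σ bonds, plus one π bond. Steric number 3, so sp2.
C3 has 3 σ bonds, plus one π bond: steric number 3 → sp2.
C4 — 3 σ bonds, plus one π bond. Steric number 3, so sp2.
C5: 3 σ bonds, plus one π bond — 3 electron domains, sp2.
C6 is sp3: 4 σ bonds, 4 electron-density regions.
C7 has 4 σ bonds: steric number 4 → sp3.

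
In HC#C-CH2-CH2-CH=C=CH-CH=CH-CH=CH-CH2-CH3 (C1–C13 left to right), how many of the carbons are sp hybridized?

3

C1: sp ✓
C2: sp ✓
C3: sp3
C4: sp3
C5: sp2
C6: sp ✓
C7: sp2
C8: sp2
C9: sp2
C10: sp2
C11: sp2
C12: sp3
C13: sp3
C1, C2, C6 → 3 sp carbons.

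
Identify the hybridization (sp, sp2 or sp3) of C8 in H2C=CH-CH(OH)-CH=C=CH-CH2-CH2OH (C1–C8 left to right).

C8: 4 σ bonds; 4 regions of electron density → sp3.

sp³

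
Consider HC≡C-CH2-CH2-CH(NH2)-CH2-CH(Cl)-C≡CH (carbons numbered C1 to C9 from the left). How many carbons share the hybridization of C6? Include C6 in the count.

5

C6 is sp3 (only σ bonds).
C1: sp
C2: sp
C3: sp3 ✓
C4: sp3 ✓
C5: sp3 ✓
C6: sp3 ✓
C7: sp3 ✓
C8: sp
C9: sp
5 carbons are sp3.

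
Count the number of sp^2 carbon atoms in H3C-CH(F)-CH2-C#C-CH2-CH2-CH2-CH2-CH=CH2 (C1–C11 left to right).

2

C1: sp3
C2: sp3
C3: sp3
C4: sp
C5: sp
C6: sp3
C7: sp3
C8: sp3
C9: sp3
C10: sp2 ✓
C11: sp2 ✓
C10, C11 → 2 sp2 carbons.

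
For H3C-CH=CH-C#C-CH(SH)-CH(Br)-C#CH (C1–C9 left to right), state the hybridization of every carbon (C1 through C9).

C1 sp3, C2 sp2, C3 sp2, C4 sp, C5 sp, C6 sp3, C7 sp3, C8 sp, C9 sp

C1 (4 σ bonds) has steric number 4: sp3.
C2 — 3 σ bonds, plus one π bond. Steric number 3, so sp2.
C3 — 3 σ bonds, plus one π bond. Steric number 3, so sp2.
C4 is sp: 2 σ bonds, plus two π bonds, 2 electron-density regions.
C5: 2 σ bonds, plus two π bonds — 2 electron domains, sp.
C6: 4 σ bonds; 4 regions of electron density → sp3.
C7 is sp3: 4 σ bonds, 4 electron-density regions.
C8 (2 σ bonds, plus two π bonds) has steric number 2: sp.
C9 — 2 σ bonds, plus two π bonds. Steric number 2, so sp.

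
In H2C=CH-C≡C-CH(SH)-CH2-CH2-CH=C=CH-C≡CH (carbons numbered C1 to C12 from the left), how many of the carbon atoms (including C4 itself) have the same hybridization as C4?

5

C4 is sp (two π bonds).
C1: sp2
C2: sp2
C3: sp ✓
C4: sp ✓
C5: sp3
C6: sp3
C7: sp3
C8: sp2
C9: sp ✓
C10: sp2
C11: sp ✓
C12: sp ✓
5 carbons are sp.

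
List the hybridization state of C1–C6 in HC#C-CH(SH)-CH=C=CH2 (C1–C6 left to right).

C1: 2 σ bonds, plus two π bonds; 2 regions of electron density → sp.
C2: 2 σ bonds, plus two π bonds; 2 regions of electron density → sp.
C3 (4 σ bonds) has steric number 4: sp3.
C4 has 3 σ bonds, plus one π bond: steric number 3 → sp2.
C5 carries 2 σ bonds, plus two π bonds, giving a steric number of 2, so it is sp.
C6 is sp2: 3 σ bonds, plus one π bond, 3 electron-density regions.

C1 sp, C2 sp, C3 sp3, C4 sp2, C5 sp, C6 sp2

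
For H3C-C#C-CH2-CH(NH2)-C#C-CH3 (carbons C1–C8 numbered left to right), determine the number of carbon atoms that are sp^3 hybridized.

4

C1: sp3 ✓
C2: sp
C3: sp
C4: sp3 ✓
C5: sp3 ✓
C6: sp
C7: sp
C8: sp3 ✓
C1, C4, C5, C8 → 4 sp3 carbons.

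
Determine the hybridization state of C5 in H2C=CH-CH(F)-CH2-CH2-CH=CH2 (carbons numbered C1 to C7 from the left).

C5 carries 4 σ bonds, giving a steric number of 4, so it is sp3.

sp3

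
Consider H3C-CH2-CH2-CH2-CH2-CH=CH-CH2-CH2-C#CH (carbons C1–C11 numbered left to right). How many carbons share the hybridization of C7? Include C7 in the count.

2

C7 is sp2 (one π bond).
C1: sp3
C2: sp3
C3: sp3
C4: sp3
C5: sp3
C6: sp2 ✓
C7: sp2 ✓
C8: sp3
C9: sp3
C10: sp
C11: sp
2 carbons are sp2.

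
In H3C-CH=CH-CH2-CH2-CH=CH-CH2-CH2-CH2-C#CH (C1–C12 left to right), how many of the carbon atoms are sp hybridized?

2

C1: sp3
C2: sp2
C3: sp2
C4: sp3
C5: sp3
C6: sp2
C7: sp2
C8: sp3
C9: sp3
C10: sp3
C11: sp ✓
C12: sp ✓
C11, C12 → 2 sp carbons.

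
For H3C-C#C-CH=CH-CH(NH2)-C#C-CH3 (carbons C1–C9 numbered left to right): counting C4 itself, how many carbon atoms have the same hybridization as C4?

2

C4 is sp2 (one π bond).
C1: sp3
C2: sp
C3: sp
C4: sp2 ✓
C5: sp2 ✓
C6: sp3
C7: sp
C8: sp
C9: sp3
2 carbons are sp2.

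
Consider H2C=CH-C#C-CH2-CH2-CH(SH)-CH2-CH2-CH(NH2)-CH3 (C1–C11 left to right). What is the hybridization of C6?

sp^3

C6: 4 σ bonds — 4 electron domains, sp3.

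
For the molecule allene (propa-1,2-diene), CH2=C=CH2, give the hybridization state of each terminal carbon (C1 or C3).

sp^2

Each terminal carbon (C1 or C3) — 3 σ bonds, plus one π bond. Steric number 3, so sp2.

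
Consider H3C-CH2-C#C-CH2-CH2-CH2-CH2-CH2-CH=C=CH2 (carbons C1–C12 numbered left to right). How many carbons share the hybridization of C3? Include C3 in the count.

3

C3 is sp (two π bonds).
C1: sp3
C2: sp3
C3: sp ✓
C4: sp ✓
C5: sp3
C6: sp3
C7: sp3
C8: sp3
C9: sp3
C10: sp2
C11: sp ✓
C12: sp2
3 carbons are sp.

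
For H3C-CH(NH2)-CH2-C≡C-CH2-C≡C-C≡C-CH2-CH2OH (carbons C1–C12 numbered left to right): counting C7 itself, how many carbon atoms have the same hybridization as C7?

C7 is sp (two π bonds).
C1: sp3
C2: sp3
C3: sp3
C4: sp ✓
C5: sp ✓
C6: sp3
C7: sp ✓
C8: sp ✓
C9: sp ✓
C10: sp ✓
C11: sp3
C12: sp3
6 carbons are sp.

6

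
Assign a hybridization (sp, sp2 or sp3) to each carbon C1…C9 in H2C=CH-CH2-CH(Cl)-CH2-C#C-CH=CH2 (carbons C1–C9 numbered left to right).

C1 sp2, C2 sp2, C3 sp3, C4 sp3, C5 sp3, C6 sp, C7 sp, C8 sp2, C9 sp2

C1 (3 σ bonds, plus one π bond) has steric number 3: sp2.
C2 carries 3 σ bonds, plus one π bond, giving a steric number of 3, so it is sp2.
C3: 4 σ bonds; 4 regions of electron density → sp3.
C4 — 4 σ bonds. Steric number 4, so sp3.
C5 — 4 σ bonds. Steric number 4, so sp3.
C6: 2 σ bonds, plus two π bonds — 2 electron domains, sp.
C7 carries 2 σ bonds, plus two π bonds, giving a steric number of 2, so it is sp.
C8 is sp2: 3 σ bonds, plus one π bond, 3 electron-density regions.
C9: 3 σ bonds, plus one π bond — 3 electron domains, sp2.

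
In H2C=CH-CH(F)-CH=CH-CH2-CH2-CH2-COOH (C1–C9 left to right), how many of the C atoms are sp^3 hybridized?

C1: sp2
C2: sp2
C3: sp3 ✓
C4: sp2
C5: sp2
C6: sp3 ✓
C7: sp3 ✓
C8: sp3 ✓
C9: sp2
C3, C6, C7, C8 → 4 sp3 carbons.

4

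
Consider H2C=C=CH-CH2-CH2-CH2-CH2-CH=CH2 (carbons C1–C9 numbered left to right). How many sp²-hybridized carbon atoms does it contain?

C1: sp2 ✓
C2: sp
C3: sp2 ✓
C4: sp3
C5: sp3
C6: sp3
C7: sp3
C8: sp2 ✓
C9: sp2 ✓
C1, C3, C8, C9 → 4 sp2 carbons.

4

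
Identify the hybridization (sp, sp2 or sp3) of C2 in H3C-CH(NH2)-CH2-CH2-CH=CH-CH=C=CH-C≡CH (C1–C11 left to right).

C2: 4 σ bonds — 4 electron domains, sp3.

sp3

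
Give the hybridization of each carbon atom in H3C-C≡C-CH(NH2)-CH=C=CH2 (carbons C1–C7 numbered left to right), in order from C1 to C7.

C1 sp3, C2 sp, C3 sp, C4 sp3, C5 sp2, C6 sp, C7 sp2

C1 carries 4 σ bonds, giving a steric number of 4, so it is sp3.
C2 is sp: 2 σ bonds, plus two π bonds, 2 electron-density regions.
C3 is sp: 2 σ bonds, plus two π bonds, 2 electron-density regions.
C4: 4 σ bonds; 4 regions of electron density → sp3.
C5: 3 σ bonds, plus one π bond — 3 electron domains, sp2.
C6 has 2 σ bonds, plus two π bonds: steric number 2 → sp.
C7 carries 3 σ bonds, plus one π bond, giving a steric number of 3, so it is sp2.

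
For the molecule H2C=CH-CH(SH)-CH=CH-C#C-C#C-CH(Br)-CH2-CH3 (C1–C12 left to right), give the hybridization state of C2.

C2 (3 σ bonds, plus one π bond) has steric number 3: sp2.

sp^2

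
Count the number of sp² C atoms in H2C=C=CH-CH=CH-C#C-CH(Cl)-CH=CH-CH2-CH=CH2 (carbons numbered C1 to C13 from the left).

C1: sp2 ✓
C2: sp
C3: sp2 ✓
C4: sp2 ✓
C5: sp2 ✓
C6: sp
C7: sp
C8: sp3
C9: sp2 ✓
C10: sp2 ✓
C11: sp3
C12: sp2 ✓
C13: sp2 ✓
C1, C3, C4, C5, C9, C10, C12, C13 → 8 sp2 carbons.

8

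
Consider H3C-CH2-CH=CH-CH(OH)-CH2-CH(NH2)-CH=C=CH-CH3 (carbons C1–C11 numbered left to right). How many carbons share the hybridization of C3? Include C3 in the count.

C3 is sp2 (one π bond).
C1: sp3
C2: sp3
C3: sp2 ✓
C4: sp2 ✓
C5: sp3
C6: sp3
C7: sp3
C8: sp2 ✓
C9: sp
C10: sp2 ✓
C11: sp3
4 carbons are sp2.

4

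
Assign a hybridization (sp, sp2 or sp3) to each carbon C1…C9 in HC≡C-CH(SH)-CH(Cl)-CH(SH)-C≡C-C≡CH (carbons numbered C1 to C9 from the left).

C1 — 2 σ bonds, plus two π bonds. Steric number 2, so sp.
C2: 2 σ bonds, plus two π bonds — 2 electron domains, sp.
C3: 4 σ bonds; 4 regions of electron density → sp3.
C4: 4 σ bonds — 4 electron domains, sp3.
C5 has 4 σ bonds: steric number 4 → sp3.
C6: 2 σ bonds, plus two π bonds — 2 electron domains, sp.
C7 — 2 σ bonds, plus two π bonds. Steric number 2, so sp.
C8 — 2 σ bonds, plus two π bonds. Steric number 2, so sp.
C9 carries 2 σ bonds, plus two π bonds, giving a steric number of 2, so it is sp.

C1 sp, C2 sp, C3 sp3, C4 sp3, C5 sp3, C6 sp, C7 sp, C8 sp, C9 sp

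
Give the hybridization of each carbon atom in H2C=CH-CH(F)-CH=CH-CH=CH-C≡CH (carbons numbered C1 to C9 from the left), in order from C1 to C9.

C1 sp2, C2 sp2, C3 sp3, C4 sp2, C5 sp2, C6 sp2, C7 sp2, C8 sp, C9 sp

C1 is sp2: 3 σ bonds, plus one π bond, 3 electron-density regions.
C2: 3 σ bonds, plus one π bond — 3 electron domains, sp2.
C3 has 4 σ bonds: steric number 4 → sp3.
C4 is sp2: 3 σ bonds, plus one π bond, 3 electron-density regions.
C5 has 3 σ bonds, plus one π bond: steric number 3 → sp2.
C6 (3 σ bonds, plus one π bond) has steric number 3: sp2.
C7 — 3 σ bonds, plus one π bond. Steric number 3, so sp2.
C8 carries 2 σ bonds, plus two π bonds, giving a steric number of 2, so it is sp.
C9 — 2 σ bonds, plus two π bonds. Steric number 2, so sp.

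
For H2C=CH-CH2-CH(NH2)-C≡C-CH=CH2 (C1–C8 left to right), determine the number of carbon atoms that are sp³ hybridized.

C1: sp2
C2: sp2
C3: sp3 ✓
C4: sp3 ✓
C5: sp
C6: sp
C7: sp2
C8: sp2
C3, C4 → 2 sp3 carbons.

2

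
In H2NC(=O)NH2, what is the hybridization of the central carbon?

sp2

The central carbon carries 3 σ bonds, plus one π bond, giving a steric number of 3, so it is sp2.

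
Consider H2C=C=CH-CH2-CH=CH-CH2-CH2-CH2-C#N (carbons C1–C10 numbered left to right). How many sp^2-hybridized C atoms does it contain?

C1: sp2 ✓
C2: sp
C3: sp2 ✓
C4: sp3
C5: sp2 ✓
C6: sp2 ✓
C7: sp3
C8: sp3
C9: sp3
C10: sp
C1, C3, C5, C6 → 4 sp2 carbons.

4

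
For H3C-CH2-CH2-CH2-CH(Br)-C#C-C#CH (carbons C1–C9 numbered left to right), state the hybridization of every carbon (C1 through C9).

C1 sp3, C2 sp3, C3 sp3, C4 sp3, C5 sp3, C6 sp, C7 sp, C8 sp, C9 sp

C1 (4 σ bonds) has steric number 4: sp3.
C2 carries 4 σ bonds, giving a steric number of 4, so it is sp3.
C3 carries 4 σ bonds, giving a steric number of 4, so it is sp3.
C4: 4 σ bonds — 4 electron domains, sp3.
C5 has 4 σ bonds: steric number 4 → sp3.
C6: 2 σ bonds, plus two π bonds — 2 electron domains, sp.
C7: 2 σ bonds, plus two π bonds — 2 electron domains, sp.
C8 (2 σ bonds, plus two π bonds) has steric number 2: sp.
C9 is sp: 2 σ bonds, plus two π bonds, 2 electron-density regions.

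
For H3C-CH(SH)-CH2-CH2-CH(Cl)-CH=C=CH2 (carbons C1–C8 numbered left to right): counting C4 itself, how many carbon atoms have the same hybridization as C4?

5

C4 is sp3 (only σ bonds).
C1: sp3 ✓
C2: sp3 ✓
C3: sp3 ✓
C4: sp3 ✓
C5: sp3 ✓
C6: sp2
C7: sp
C8: sp2
5 carbons are sp3.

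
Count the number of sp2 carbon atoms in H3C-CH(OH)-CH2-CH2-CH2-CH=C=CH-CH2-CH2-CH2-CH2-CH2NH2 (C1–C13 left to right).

C1: sp3
C2: sp3
C3: sp3
C4: sp3
C5: sp3
C6: sp2 ✓
C7: sp
C8: sp2 ✓
C9: sp3
C10: sp3
C11: sp3
C12: sp3
C13: sp3
C6, C8 → 2 sp2 carbons.

2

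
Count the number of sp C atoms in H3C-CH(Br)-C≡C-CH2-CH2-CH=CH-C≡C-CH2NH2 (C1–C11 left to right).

4

C1: sp3
C2: sp3
C3: sp ✓
C4: sp ✓
C5: sp3
C6: sp3
C7: sp2
C8: sp2
C9: sp ✓
C10: sp ✓
C11: sp3
C3, C4, C9, C10 → 4 sp carbons.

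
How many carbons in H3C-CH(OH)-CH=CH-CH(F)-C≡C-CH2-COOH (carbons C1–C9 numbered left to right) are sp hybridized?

C1: sp3
C2: sp3
C3: sp2
C4: sp2
C5: sp3
C6: sp ✓
C7: sp ✓
C8: sp3
C9: sp2
C6, C7 → 2 sp carbons.

2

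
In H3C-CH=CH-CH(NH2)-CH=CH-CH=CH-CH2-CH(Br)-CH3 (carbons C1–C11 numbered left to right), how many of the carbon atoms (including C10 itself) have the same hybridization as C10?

C10 is sp3 (only σ bonds).
C1: sp3 ✓
C2: sp2
C3: sp2
C4: sp3 ✓
C5: sp2
C6: sp2
C7: sp2
C8: sp2
C9: sp3 ✓
C10: sp3 ✓
C11: sp3 ✓
5 carbons are sp3.

5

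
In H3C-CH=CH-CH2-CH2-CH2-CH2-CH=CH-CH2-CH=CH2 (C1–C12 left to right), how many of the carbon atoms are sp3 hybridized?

6

C1: sp3 ✓
C2: sp2
C3: sp2
C4: sp3 ✓
C5: sp3 ✓
C6: sp3 ✓
C7: sp3 ✓
C8: sp2
C9: sp2
C10: sp3 ✓
C11: sp2
C12: sp2
C1, C4, C5, C6, C7, C10 → 6 sp3 carbons.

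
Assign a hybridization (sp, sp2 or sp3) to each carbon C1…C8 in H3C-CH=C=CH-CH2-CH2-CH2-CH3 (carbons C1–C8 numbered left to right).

C1 sp3, C2 sp2, C3 sp, C4 sp2, C5 sp3, C6 sp3, C7 sp3, C8 sp3

C1 is sp3: 4 σ bonds, 4 electron-density regions.
C2: 3 σ bonds, plus one π bond; 3 regions of electron density → sp2.
C3 is sp: 2 σ bonds, plus two π bonds, 2 electron-density regions.
C4: 3 σ bonds, plus one π bond; 3 regions of electron density → sp2.
C5: 4 σ bonds; 4 regions of electron density → sp3.
C6: 4 σ bonds; 4 regions of electron density → sp3.
C7 carries 4 σ bonds, giving a steric number of 4, so it is sp3.
C8: 4 σ bonds; 4 regions of electron density → sp3.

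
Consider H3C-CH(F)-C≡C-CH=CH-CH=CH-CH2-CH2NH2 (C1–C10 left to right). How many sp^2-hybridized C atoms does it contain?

C1: sp3
C2: sp3
C3: sp
C4: sp
C5: sp2 ✓
C6: sp2 ✓
C7: sp2 ✓
C8: sp2 ✓
C9: sp3
C10: sp3
C5, C6, C7, C8 → 4 sp2 carbons.

4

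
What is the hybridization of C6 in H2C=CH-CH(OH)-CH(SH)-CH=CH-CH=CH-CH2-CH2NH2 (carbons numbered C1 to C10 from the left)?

C6 — 3 σ bonds, plus one π bond. Steric number 3, so sp2.

sp²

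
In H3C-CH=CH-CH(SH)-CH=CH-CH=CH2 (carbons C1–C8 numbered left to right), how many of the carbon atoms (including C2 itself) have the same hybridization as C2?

6

C2 is sp2 (one π bond).
C1: sp3
C2: sp2 ✓
C3: sp2 ✓
C4: sp3
C5: sp2 ✓
C6: sp2 ✓
C7: sp2 ✓
C8: sp2 ✓
6 carbons are sp2.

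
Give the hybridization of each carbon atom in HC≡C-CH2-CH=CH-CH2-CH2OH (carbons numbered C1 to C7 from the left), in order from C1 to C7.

C1 sp, C2 sp, C3 sp3, C4 sp2, C5 sp2, C6 sp3, C7 sp3

C1 (2 σ bonds, plus two π bonds) has steric number 2: sp.
C2 has 2 σ bonds, plus two π bonds: steric number 2 → sp.
C3 has 4 σ bonds: steric number 4 → sp3.
C4: 3 σ bonds, plus one π bond — 3 electron domains, sp2.
C5 — 3 σ bonds, plus one π bond. Steric number 3, so sp2.
C6 (4 σ bonds) has steric number 4: sp3.
C7: 4 σ bonds; 4 regions of electron density → sp3.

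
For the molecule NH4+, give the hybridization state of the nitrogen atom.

sp³

Four σ bonds, no lone pair → sp3, tetrahedral.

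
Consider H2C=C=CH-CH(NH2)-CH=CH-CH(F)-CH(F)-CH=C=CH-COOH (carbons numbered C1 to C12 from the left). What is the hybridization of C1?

sp²

C1 — 3 σ bonds, plus one π bond. Steric number 3, so sp2.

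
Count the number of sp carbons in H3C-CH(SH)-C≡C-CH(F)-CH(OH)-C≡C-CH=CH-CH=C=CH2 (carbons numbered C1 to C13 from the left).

5

C1: sp3
C2: sp3
C3: sp ✓
C4: sp ✓
C5: sp3
C6: sp3
C7: sp ✓
C8: sp ✓
C9: sp2
C10: sp2
C11: sp2
C12: sp ✓
C13: sp2
C3, C4, C7, C8, C12 → 5 sp carbons.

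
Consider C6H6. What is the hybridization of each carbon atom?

Every ring carbon has three σ bonds and contributes one p electron to the aromatic π system.

sp²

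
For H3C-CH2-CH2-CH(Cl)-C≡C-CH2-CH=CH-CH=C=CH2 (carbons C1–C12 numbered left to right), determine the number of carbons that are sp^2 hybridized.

4

C1: sp3
C2: sp3
C3: sp3
C4: sp3
C5: sp
C6: sp
C7: sp3
C8: sp2 ✓
C9: sp2 ✓
C10: sp2 ✓
C11: sp
C12: sp2 ✓
C8, C9, C10, C12 → 4 sp2 carbons.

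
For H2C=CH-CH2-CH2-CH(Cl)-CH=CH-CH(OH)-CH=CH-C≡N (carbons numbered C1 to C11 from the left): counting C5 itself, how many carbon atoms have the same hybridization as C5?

4

C5 is sp3 (only σ bonds).
C1: sp2
C2: sp2
C3: sp3 ✓
C4: sp3 ✓
C5: sp3 ✓
C6: sp2
C7: sp2
C8: sp3 ✓
C9: sp2
C10: sp2
C11: sp
4 carbons are sp3.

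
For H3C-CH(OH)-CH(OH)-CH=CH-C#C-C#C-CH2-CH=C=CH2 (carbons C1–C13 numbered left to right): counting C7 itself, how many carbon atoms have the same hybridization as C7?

C7 is sp (two π bonds).
C1: sp3
C2: sp3
C3: sp3
C4: sp2
C5: sp2
C6: sp ✓
C7: sp ✓
C8: sp ✓
C9: sp ✓
C10: sp3
C11: sp2
C12: sp ✓
C13: sp2
5 carbons are sp.

5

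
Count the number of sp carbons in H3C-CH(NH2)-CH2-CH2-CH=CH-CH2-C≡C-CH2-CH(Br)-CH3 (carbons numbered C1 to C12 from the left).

2

C1: sp3
C2: sp3
C3: sp3
C4: sp3
C5: sp2
C6: sp2
C7: sp3
C8: sp ✓
C9: sp ✓
C10: sp3
C11: sp3
C12: sp3
C8, C9 → 2 sp carbons.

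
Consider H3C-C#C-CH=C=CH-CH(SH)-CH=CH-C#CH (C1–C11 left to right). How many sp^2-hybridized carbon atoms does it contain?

4

C1: sp3
C2: sp
C3: sp
C4: sp2 ✓
C5: sp
C6: sp2 ✓
C7: sp3
C8: sp2 ✓
C9: sp2 ✓
C10: sp
C11: sp
C4, C6, C8, C9 → 4 sp2 carbons.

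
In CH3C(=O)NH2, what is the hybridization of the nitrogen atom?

The nitrogen lone pair is delocalised into the carbonyl π system (amide resonance), so N is planar sp2 rather than the sp3 a naive steric count of 4 would suggest.

sp2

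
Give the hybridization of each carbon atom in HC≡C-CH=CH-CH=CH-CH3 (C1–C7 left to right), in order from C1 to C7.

C1 carries 2 σ bonds, plus two π bonds, giving a steric number of 2, so it is sp.
C2 has 2 σ bonds, plus two π bonds: steric number 2 → sp.
C3 is sp2: 3 σ bonds, plus one π bond, 3 electron-density regions.
C4 — 3 σ bonds, plus one π bond. Steric number 3, so sp2.
C5 carries 3 σ bonds, plus one π bond, giving a steric number of 3, so it is sp2.
C6 (3 σ bonds, plus one π bond) has steric number 3: sp2.
C7 is sp3: 4 σ bonds, 4 electron-density regions.

C1 sp, C2 sp, C3 sp2, C4 sp2, C5 sp2, C6 sp2, C7 sp3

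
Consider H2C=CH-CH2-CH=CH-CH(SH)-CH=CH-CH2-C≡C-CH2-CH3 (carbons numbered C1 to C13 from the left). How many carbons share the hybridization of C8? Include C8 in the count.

C8 is sp2 (one π bond).
C1: sp2 ✓
C2: sp2 ✓
C3: sp3
C4: sp2 ✓
C5: sp2 ✓
C6: sp3
C7: sp2 ✓
C8: sp2 ✓
C9: sp3
C10: sp
C11: sp
C12: sp3
C13: sp3
6 carbons are sp2.

6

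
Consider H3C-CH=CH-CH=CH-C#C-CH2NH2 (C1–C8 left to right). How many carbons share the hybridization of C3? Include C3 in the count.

C3 is sp2 (one π bond).
C1: sp3
C2: sp2 ✓
C3: sp2 ✓
C4: sp2 ✓
C5: sp2 ✓
C6: sp
C7: sp
C8: sp3
4 carbons are sp2.

4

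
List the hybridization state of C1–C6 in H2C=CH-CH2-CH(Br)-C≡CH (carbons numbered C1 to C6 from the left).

C1 sp2, C2 sp2, C3 sp3, C4 sp3, C5 sp, C6 sp

C1 carries 3 σ bonds, plus one π bond, giving a steric number of 3, so it is sp2.
C2 — 3 σ bonds, plus one π bond. Steric number 3, so sp2.
C3 has 4 σ bonds: steric number 4 → sp3.
C4 has 4 σ bonds: steric number 4 → sp3.
C5: 2 σ bonds, plus two π bonds; 2 regions of electron density → sp.
C6 is sp: 2 σ bonds, plus two π bonds, 2 electron-density regions.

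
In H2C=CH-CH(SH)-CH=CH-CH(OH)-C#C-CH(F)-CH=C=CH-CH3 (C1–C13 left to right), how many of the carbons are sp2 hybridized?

C1: sp2 ✓
C2: sp2 ✓
C3: sp3
C4: sp2 ✓
C5: sp2 ✓
C6: sp3
C7: sp
C8: sp
C9: sp3
C10: sp2 ✓
C11: sp
C12: sp2 ✓
C13: sp3
C1, C2, C4, C5, C10, C12 → 6 sp2 carbons.

6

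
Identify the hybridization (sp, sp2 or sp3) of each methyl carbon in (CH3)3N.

sp^3

Each methyl carbon (4 σ bonds) has steric number 4: sp3.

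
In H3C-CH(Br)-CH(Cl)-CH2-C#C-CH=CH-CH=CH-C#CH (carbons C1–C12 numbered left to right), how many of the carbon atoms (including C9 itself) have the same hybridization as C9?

C9 is sp2 (one π bond).
C1: sp3
C2: sp3
C3: sp3
C4: sp3
C5: sp
C6: sp
C7: sp2 ✓
C8: sp2 ✓
C9: sp2 ✓
C10: sp2 ✓
C11: sp
C12: sp
4 carbons are sp2.

4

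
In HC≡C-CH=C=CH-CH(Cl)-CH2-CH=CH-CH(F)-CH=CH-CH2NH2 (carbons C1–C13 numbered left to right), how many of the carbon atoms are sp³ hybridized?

C1: sp
C2: sp
C3: sp2
C4: sp
C5: sp2
C6: sp3 ✓
C7: sp3 ✓
C8: sp2
C9: sp2
C10: sp3 ✓
C11: sp2
C12: sp2
C13: sp3 ✓
C6, C7, C10, C13 → 4 sp3 carbons.

4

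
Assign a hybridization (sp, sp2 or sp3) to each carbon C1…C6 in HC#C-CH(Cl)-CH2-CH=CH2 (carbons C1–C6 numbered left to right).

C1 sp, C2 sp, C3 sp3, C4 sp3, C5 sp2, C6 sp2

C1 — 2 σ bonds, plus two π bonds. Steric number 2, so sp.
C2 (2 σ bonds, plus two π bonds) has steric number 2: sp.
C3: 4 σ bonds; 4 regions of electron density → sp3.
C4 (4 σ bonds) has steric number 4: sp3.
C5 has 3 σ bonds, plus one π bond: steric number 3 → sp2.
C6 (3 σ bonds, plus one π bond) has steric number 3: sp2.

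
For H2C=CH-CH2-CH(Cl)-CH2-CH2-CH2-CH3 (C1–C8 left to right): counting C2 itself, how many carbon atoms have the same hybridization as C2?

2

C2 is sp2 (one π bond).
C1: sp2 ✓
C2: sp2 ✓
C3: sp3
C4: sp3
C5: sp3
C6: sp3
C7: sp3
C8: sp3
2 carbons are sp2.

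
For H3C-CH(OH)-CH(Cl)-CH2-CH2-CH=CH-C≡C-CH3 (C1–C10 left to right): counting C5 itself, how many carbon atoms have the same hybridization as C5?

6

C5 is sp3 (only σ bonds).
C1: sp3 ✓
C2: sp3 ✓
C3: sp3 ✓
C4: sp3 ✓
C5: sp3 ✓
C6: sp2
C7: sp2
C8: sp
C9: sp
C10: sp3 ✓
6 carbons are sp3.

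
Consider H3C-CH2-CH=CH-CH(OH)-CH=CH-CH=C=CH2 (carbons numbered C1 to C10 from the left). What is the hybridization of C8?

sp²

C8 has 3 σ bonds, plus one π bond: steric number 3 → sp2.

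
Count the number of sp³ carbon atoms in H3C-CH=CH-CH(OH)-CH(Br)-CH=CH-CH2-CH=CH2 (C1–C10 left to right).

C1: sp3 ✓
C2: sp2
C3: sp2
C4: sp3 ✓
C5: sp3 ✓
C6: sp2
C7: sp2
C8: sp3 ✓
C9: sp2
C10: sp2
C1, C4, C5, C8 → 4 sp3 carbons.

4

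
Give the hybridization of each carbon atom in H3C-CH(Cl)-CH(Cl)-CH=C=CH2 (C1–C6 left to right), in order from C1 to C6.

C1 sp3, C2 sp3, C3 sp3, C4 sp2, C5 sp, C6 sp2

C1: 4 σ bonds — 4 electron domains, sp3.
C2: 4 σ bonds — 4 electron domains, sp3.
C3: 4 σ bonds — 4 electron domains, sp3.
C4: 3 σ bonds, plus one π bond; 3 regions of electron density → sp2.
C5: 2 σ bonds, plus two π bonds; 2 regions of electron density → sp.
C6 — 3 σ bonds, plus one π bond. Steric number 3, so sp2.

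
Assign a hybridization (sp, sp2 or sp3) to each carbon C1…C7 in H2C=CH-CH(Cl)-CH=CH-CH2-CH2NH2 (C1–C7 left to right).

C1 sp2, C2 sp2, C3 sp3, C4 sp2, C5 sp2, C6 sp3, C7 sp3

C1: 3 σ bonds, plus one π bond — 3 electron domains, sp2.
C2: 3 σ bonds, plus one π bond; 3 regions of electron density → sp2.
C3 — 4 σ bonds. Steric number 4, so sp3.
C4 carries 3 σ bonds, plus one π bond, giving a steric number of 3, so it is sp2.
C5 has 3 σ bonds, plus one π bond: steric number 3 → sp2.
C6 carries 4 σ bonds, giving a steric number of 4, so it is sp3.
C7: 4 σ bonds — 4 electron domains, sp3.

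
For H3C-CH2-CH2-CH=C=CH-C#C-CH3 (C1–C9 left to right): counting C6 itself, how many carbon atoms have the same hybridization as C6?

2

C6 is sp2 (one π bond).
C1: sp3
C2: sp3
C3: sp3
C4: sp2 ✓
C5: sp
C6: sp2 ✓
C7: sp
C8: sp
C9: sp3
2 carbons are sp2.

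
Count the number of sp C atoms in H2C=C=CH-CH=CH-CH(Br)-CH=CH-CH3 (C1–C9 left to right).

C1: sp2
C2: sp ✓
C3: sp2
C4: sp2
C5: sp2
C6: sp3
C7: sp2
C8: sp2
C9: sp3
C2 → 1 sp carbon.

1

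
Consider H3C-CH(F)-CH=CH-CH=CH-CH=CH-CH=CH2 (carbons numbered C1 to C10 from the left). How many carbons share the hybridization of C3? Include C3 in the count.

C3 is sp2 (one π bond).
C1: sp3
C2: sp3
C3: sp2 ✓
C4: sp2 ✓
C5: sp2 ✓
C6: sp2 ✓
C7: sp2 ✓
C8: sp2 ✓
C9: sp2 ✓
C10: sp2 ✓
8 carbons are sp2.

8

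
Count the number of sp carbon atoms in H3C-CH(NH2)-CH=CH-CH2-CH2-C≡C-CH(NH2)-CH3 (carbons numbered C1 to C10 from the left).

C1: sp3
C2: sp3
C3: sp2
C4: sp2
C5: sp3
C6: sp3
C7: sp ✓
C8: sp ✓
C9: sp3
C10: sp3
C7, C8 → 2 sp carbons.

2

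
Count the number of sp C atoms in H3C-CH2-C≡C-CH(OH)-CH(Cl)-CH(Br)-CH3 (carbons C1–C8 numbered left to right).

C1: sp3
C2: sp3
C3: sp ✓
C4: sp ✓
C5: sp3
C6: sp3
C7: sp3
C8: sp3
C3, C4 → 2 sp carbons.

2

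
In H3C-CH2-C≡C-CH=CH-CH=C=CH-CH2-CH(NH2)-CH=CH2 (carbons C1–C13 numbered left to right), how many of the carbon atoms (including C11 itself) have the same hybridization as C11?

4

C11 is sp3 (only σ bonds).
C1: sp3 ✓
C2: sp3 ✓
C3: sp
C4: sp
C5: sp2
C6: sp2
C7: sp2
C8: sp
C9: sp2
C10: sp3 ✓
C11: sp3 ✓
C12: sp2
C13: sp2
4 carbons are sp3.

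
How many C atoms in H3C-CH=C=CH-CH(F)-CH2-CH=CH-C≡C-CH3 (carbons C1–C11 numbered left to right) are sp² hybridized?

C1: sp3
C2: sp2 ✓
C3: sp
C4: sp2 ✓
C5: sp3
C6: sp3
C7: sp2 ✓
C8: sp2 ✓
C9: sp
C10: sp
C11: sp3
C2, C4, C7, C8 → 4 sp2 carbons.

4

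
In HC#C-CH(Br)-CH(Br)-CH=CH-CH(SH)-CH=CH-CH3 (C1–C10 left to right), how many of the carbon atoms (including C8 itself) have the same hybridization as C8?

C8 is sp2 (one π bond).
C1: sp
C2: sp
C3: sp3
C4: sp3
C5: sp2 ✓
C6: sp2 ✓
C7: sp3
C8: sp2 ✓
C9: sp2 ✓
C10: sp3
4 carbons are sp2.

4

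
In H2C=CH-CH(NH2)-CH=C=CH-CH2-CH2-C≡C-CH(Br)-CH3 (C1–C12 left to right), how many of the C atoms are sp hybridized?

3

C1: sp2
C2: sp2
C3: sp3
C4: sp2
C5: sp ✓
C6: sp2
C7: sp3
C8: sp3
C9: sp ✓
C10: sp ✓
C11: sp3
C12: sp3
C5, C9, C10 → 3 sp carbons.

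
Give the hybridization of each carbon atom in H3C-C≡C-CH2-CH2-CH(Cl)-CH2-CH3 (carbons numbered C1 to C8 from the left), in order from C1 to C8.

C1 sp3, C2 sp, C3 sp, C4 sp3, C5 sp3, C6 sp3, C7 sp3, C8 sp3

C1: 4 σ bonds; 4 regions of electron density → sp3.
C2 (2 σ bonds, plus two π bonds) has steric number 2: sp.
C3 carries 2 σ bonds, plus two π bonds, giving a steric number of 2, so it is sp.
C4 (4 σ bonds) has steric number 4: sp3.
C5 (4 σ bonds) has steric number 4: sp3.
C6: 4 σ bonds; 4 regions of electron density → sp3.
C7: 4 σ bonds — 4 electron domains, sp3.
C8 (4 σ bonds) has steric number 4: sp3.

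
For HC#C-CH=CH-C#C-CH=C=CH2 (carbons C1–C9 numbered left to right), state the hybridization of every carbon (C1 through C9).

C1 carries 2 σ bonds, plus two π bonds, giving a steric number of 2, so it is sp.
C2 has 2 σ bonds, plus two π bonds: steric number 2 → sp.
C3 is sp2: 3 σ bonds, plus one π bond, 3 electron-density regions.
C4 carries 3 σ bonds, plus one π bond, giving a steric number of 3, so it is sp2.
C5 carries 2 σ bonds, plus two π bonds, giving a steric number of 2, so it is sp.
C6 — 2 σ bonds, plus two π bonds. Steric number 2, so sp.
C7 — 3 σ bonds, plus one π bond. Steric number 3, so sp2.
C8 has 2 σ bonds, plus two π bonds: steric number 2 → sp.
C9: 3 σ bonds, plus one π bond — 3 electron domains, sp2.

C1 sp, C2 sp, C3 sp2, C4 sp2, C5 sp, C6 sp, C7 sp2, C8 sp, C9 sp2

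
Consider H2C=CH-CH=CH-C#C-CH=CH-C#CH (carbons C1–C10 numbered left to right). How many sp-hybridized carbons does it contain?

C1: sp2
C2: sp2
C3: sp2
C4: sp2
C5: sp ✓
C6: sp ✓
C7: sp2
C8: sp2
C9: sp ✓
C10: sp ✓
C5, C6, C9, C10 → 4 sp carbons.

4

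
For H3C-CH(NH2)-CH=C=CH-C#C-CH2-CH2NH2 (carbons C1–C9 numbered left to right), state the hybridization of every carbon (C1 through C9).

C1: 4 σ bonds — 4 electron domains, sp3.
C2: 4 σ bonds — 4 electron domains, sp3.
C3 (3 σ bonds, plus one π bond) has steric number 3: sp2.
C4 (2 σ bonds, plus two π bonds) has steric number 2: sp.
C5 carries 3 σ bonds, plus one π bond, giving a steric number of 3, so it is sp2.
C6 carries 2 σ bonds, plus two π bonds, giving a steric number of 2, so it is sp.
C7 has 2 σ bonds, plus two π bonds: steric number 2 → sp.
C8 is sp3: 4 σ bonds, 4 electron-density regions.
C9 (4 σ bonds) has steric number 4: sp3.

C1 sp3, C2 sp3, C3 sp2, C4 sp, C5 sp2, C6 sp, C7 sp, C8 sp3, C9 sp3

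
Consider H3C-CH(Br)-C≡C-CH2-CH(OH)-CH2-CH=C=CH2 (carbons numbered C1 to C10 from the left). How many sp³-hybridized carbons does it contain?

C1: sp3 ✓
C2: sp3 ✓
C3: sp
C4: sp
C5: sp3 ✓
C6: sp3 ✓
C7: sp3 ✓
C8: sp2
C9: sp
C10: sp2
C1, C2, C5, C6, C7 → 5 sp3 carbons.

5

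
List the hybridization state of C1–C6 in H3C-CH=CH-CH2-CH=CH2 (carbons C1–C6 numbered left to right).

C1 sp3, C2 sp2, C3 sp2, C4 sp3, C5 sp2, C6 sp2

C1 has 4 σ bonds: steric number 4 → sp3.
C2 — 3 σ bonds, plus one π bond. Steric number 3, so sp2.
C3: 3 σ bonds, plus one π bond; 3 regions of electron density → sp2.
C4 — 4 σ bonds. Steric number 4, so sp3.
C5: 3 σ bonds, plus one π bond — 3 electron domains, sp2.
C6 has 3 σ bonds, plus one π bond: steric number 3 → sp2.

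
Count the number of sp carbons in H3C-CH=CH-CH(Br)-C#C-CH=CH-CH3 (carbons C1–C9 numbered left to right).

2

C1: sp3
C2: sp2
C3: sp2
C4: sp3
C5: sp ✓
C6: sp ✓
C7: sp2
C8: sp2
C9: sp3
C5, C6 → 2 sp carbons.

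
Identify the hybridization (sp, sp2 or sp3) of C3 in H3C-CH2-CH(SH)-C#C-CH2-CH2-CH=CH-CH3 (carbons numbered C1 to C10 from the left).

C3 (4 σ bonds) has steric number 4: sp3.

sp³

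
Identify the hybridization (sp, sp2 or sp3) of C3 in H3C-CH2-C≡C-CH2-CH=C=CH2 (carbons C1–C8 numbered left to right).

sp

C3: 2 σ bonds, plus two π bonds — 2 electron domains, sp.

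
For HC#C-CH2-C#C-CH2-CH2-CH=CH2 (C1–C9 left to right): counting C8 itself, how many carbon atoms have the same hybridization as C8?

C8 is sp2 (one π bond).
C1: sp
C2: sp
C3: sp3
C4: sp
C5: sp
C6: sp3
C7: sp3
C8: sp2 ✓
C9: sp2 ✓
2 carbons are sp2.

2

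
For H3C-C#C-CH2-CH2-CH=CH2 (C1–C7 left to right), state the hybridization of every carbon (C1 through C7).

C1 has 4 σ bonds: steric number 4 → sp3.
C2 carries 2 σ bonds, plus two π bonds, giving a steric number of 2, so it is sp.
C3 (2 σ bonds, plus two π bonds) has steric number 2: sp.
C4 is sp3: 4 σ bonds, 4 electron-density regions.
C5 (4 σ bonds) has steric number 4: sp3.
C6 carries 3 σ bonds, plus one π bond, giving a steric number of 3, so it is sp2.
C7 (3 σ bonds, plus one π bond) has steric number 3: sp2.

C1 sp3, C2 sp, C3 sp, C4 sp3, C5 sp3, C6 sp2, C7 sp2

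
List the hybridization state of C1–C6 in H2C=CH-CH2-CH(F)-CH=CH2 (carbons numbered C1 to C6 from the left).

C1 is sp2: 3 σ bonds, plus one π bond, 3 electron-density regions.
C2: 3 σ bonds, plus one π bond; 3 regions of electron density → sp2.
C3 — 4 σ bonds. Steric number 4, so sp3.
C4 has 4 σ bonds: steric number 4 → sp3.
C5 carries 3 σ bonds, plus one π bond, giving a steric number of 3, so it is sp2.
C6 (3 σ bonds, plus one π bond) has steric number 3: sp2.

C1 sp2, C2 sp2, C3 sp3, C4 sp3, C5 sp2, C6 sp2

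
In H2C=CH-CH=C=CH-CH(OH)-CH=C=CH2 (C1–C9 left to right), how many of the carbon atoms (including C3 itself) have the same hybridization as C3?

C3 is sp2 (one π bond).
C1: sp2 ✓
C2: sp2 ✓
C3: sp2 ✓
C4: sp
C5: sp2 ✓
C6: sp3
C7: sp2 ✓
C8: sp
C9: sp2 ✓
6 carbons are sp2.

6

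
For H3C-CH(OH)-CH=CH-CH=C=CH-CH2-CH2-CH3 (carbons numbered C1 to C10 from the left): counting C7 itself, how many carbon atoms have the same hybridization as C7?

4

C7 is sp2 (one π bond).
C1: sp3
C2: sp3
C3: sp2 ✓
C4: sp2 ✓
C5: sp2 ✓
C6: sp
C7: sp2 ✓
C8: sp3
C9: sp3
C10: sp3
4 carbons are sp2.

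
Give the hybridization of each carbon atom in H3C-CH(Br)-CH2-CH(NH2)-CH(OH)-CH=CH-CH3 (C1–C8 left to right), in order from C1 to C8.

C1: 4 σ bonds — 4 electron domains, sp3.
C2 is sp3: 4 σ bonds, 4 electron-density regions.
C3 (4 σ bonds) has steric number 4: sp3.
C4: 4 σ bonds; 4 regions of electron density → sp3.
C5: 4 σ bonds; 4 regions of electron density → sp3.
C6 has 3 σ bonds, plus one π bond: steric number 3 → sp2.
C7 has 3 σ bonds, plus one π bond: steric number 3 → sp2.
C8 (4 σ bonds) has steric number 4: sp3.

C1 sp3, C2 sp3, C3 sp3, C4 sp3, C5 sp3, C6 sp2, C7 sp2, C8 sp3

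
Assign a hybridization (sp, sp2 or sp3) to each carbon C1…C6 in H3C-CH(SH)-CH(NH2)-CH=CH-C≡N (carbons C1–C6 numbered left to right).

C1 (4 σ bonds) has steric number 4: sp3.
C2: 4 σ bonds — 4 electron domains, sp3.
C3 (4 σ bonds) has steric number 4: sp3.
C4 has 3 σ bonds, plus one π bond: steric number 3 → sp2.
C5 carries 3 σ bonds, plus one π bond, giving a steric number of 3, so it is sp2.
C6 has 2 σ bonds, plus two π bonds: steric number 2 → sp.

C1 sp3, C2 sp3, C3 sp3, C4 sp2, C5 sp2, C6 sp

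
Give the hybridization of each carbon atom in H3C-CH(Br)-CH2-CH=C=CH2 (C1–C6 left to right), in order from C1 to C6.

C1 (4 σ bonds) has steric number 4: sp3.
C2 carries 4 σ bonds, giving a steric number of 4, so it is sp3.
C3: 4 σ bonds; 4 regions of electron density → sp3.
C4 (3 σ bonds, plus one π bond) has steric number 3: sp2.
C5 is sp: 2 σ bonds, plus two π bonds, 2 electron-density regions.
C6 carries 3 σ bonds, plus one π bond, giving a steric number of 3, so it is sp2.

C1 sp3, C2 sp3, C3 sp3, C4 sp2, C5 sp, C6 sp2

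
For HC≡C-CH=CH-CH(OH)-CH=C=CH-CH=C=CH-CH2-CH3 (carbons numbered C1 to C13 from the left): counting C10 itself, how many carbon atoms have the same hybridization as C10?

C10 is sp (two π bonds).
C1: sp ✓
C2: sp ✓
C3: sp2
C4: sp2
C5: sp3
C6: sp2
C7: sp ✓
C8: sp2
C9: sp2
C10: sp ✓
C11: sp2
C12: sp3
C13: sp3
4 carbons are sp.

4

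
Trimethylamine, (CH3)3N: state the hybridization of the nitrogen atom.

sp³

The nitrogen atom: 3 σ bonds and 1 lone pair — 4 electron domains, sp3.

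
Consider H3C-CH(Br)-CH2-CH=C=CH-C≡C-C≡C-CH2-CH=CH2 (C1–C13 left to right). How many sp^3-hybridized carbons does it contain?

4

C1: sp3 ✓
C2: sp3 ✓
C3: sp3 ✓
C4: sp2
C5: sp
C6: sp2
C7: sp
C8: sp
C9: sp
C10: sp
C11: sp3 ✓
C12: sp2
C13: sp2
C1, C2, C3, C11 → 4 sp3 carbons.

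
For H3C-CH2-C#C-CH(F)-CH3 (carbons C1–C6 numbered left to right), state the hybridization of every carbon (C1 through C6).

C1 is sp3: 4 σ bonds, 4 electron-density regions.
C2 is sp3: 4 σ bonds, 4 electron-density regions.
C3: 2 σ bonds, plus two π bonds — 2 electron domains, sp.
C4 — 2 σ bonds, plus two π bonds. Steric number 2, so sp.
C5: 4 σ bonds — 4 electron domains, sp3.
C6 has 4 σ bonds: steric number 4 → sp3.

C1 sp3, C2 sp3, C3 sp, C4 sp, C5 sp3, C6 sp3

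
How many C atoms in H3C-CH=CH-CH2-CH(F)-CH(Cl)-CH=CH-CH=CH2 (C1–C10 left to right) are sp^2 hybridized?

6

C1: sp3
C2: sp2 ✓
C3: sp2 ✓
C4: sp3
C5: sp3
C6: sp3
C7: sp2 ✓
C8: sp2 ✓
C9: sp2 ✓
C10: sp2 ✓
C2, C3, C7, C8, C9, C10 → 6 sp2 carbons.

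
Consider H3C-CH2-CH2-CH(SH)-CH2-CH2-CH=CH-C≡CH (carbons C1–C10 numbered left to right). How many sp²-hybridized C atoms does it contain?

2

C1: sp3
C2: sp3
C3: sp3
C4: sp3
C5: sp3
C6: sp3
C7: sp2 ✓
C8: sp2 ✓
C9: sp
C10: sp
C7, C8 → 2 sp2 carbons.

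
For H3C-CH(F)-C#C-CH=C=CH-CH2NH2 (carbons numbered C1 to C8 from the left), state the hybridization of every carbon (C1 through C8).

C1 sp3, C2 sp3, C3 sp, C4 sp, C5 sp2, C6 sp, C7 sp2, C8 sp3

C1 has 4 σ bonds: steric number 4 → sp3.
C2 carries 4 σ bonds, giving a steric number of 4, so it is sp3.
C3 carries 2 σ bonds, plus two π bonds, giving a steric number of 2, so it is sp.
C4 (2 σ bonds, plus two π bonds) has steric number 2: sp.
C5 carries 3 σ bonds, plus one π bond, giving a steric number of 3, so it is sp2.
C6 is sp: 2 σ bonds, plus two π bonds, 2 electron-density regions.
C7: 3 σ bonds, plus one π bond; 3 regions of electron density → sp2.
C8 is sp3: 4 σ bonds, 4 electron-density regions.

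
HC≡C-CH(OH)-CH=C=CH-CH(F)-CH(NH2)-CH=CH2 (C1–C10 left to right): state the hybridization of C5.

C5 (2 σ bonds, plus two π bonds) has steric number 2: sp.

sp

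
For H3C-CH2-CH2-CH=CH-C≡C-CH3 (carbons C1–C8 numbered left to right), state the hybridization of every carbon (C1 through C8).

C1 (4 σ bonds) has steric number 4: sp3.
C2 has 4 σ bonds: steric number 4 → sp3.
C3 — 4 σ bonds. Steric number 4, so sp3.
C4 has 3 σ bonds, plus one π bond: steric number 3 → sp2.
C5 (3 σ bonds, plus one π bond) has steric number 3: sp2.
C6 has 2 σ bonds, plus two π bonds: steric number 2 → sp.
C7: 2 σ bonds, plus two π bonds — 2 electron domains, sp.
C8 — 4 σ bonds. Steric number 4, so sp3.

C1 sp3, C2 sp3, C3 sp3, C4 sp2, C5 sp2, C6 sp, C7 sp, C8 sp3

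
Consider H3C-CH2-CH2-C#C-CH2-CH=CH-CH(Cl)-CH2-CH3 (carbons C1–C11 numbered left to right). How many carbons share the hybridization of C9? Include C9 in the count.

7

C9 is sp3 (only σ bonds).
C1: sp3 ✓
C2: sp3 ✓
C3: sp3 ✓
C4: sp
C5: sp
C6: sp3 ✓
C7: sp2
C8: sp2
C9: sp3 ✓
C10: sp3 ✓
C11: sp3 ✓
7 carbons are sp3.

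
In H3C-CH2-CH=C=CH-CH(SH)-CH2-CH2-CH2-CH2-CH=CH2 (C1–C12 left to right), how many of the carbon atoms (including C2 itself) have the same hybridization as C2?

7

C2 is sp3 (only σ bonds).
C1: sp3 ✓
C2: sp3 ✓
C3: sp2
C4: sp
C5: sp2
C6: sp3 ✓
C7: sp3 ✓
C8: sp3 ✓
C9: sp3 ✓
C10: sp3 ✓
C11: sp2
C12: sp2
7 carbons are sp3.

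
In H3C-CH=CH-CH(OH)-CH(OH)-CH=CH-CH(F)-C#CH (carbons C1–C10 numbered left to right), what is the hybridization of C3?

sp²

C3 — 3 σ bonds, plus one π bond. Steric number 3, so sp2.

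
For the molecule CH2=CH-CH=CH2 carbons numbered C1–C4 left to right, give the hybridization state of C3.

C3 is sp2: 3 σ bonds, plus one π bond, 3 electron-density regions.

sp^2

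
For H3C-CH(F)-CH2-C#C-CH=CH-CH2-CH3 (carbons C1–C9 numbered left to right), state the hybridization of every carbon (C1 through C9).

C1: 4 σ bonds; 4 regions of electron density → sp3.
C2: 4 σ bonds; 4 regions of electron density → sp3.
C3 — 4 σ bonds. Steric number 4, so sp3.
C4: 2 σ bonds, plus two π bonds — 2 electron domains, sp.
C5 has 2 σ bonds, plus two π bonds: steric number 2 → sp.
C6 carries 3 σ bonds, plus one π bond, giving a steric number of 3, so it is sp2.
C7: 3 σ bonds, plus one π bond; 3 regions of electron density → sp2.
C8 has 4 σ bonds: steric number 4 → sp3.
C9 has 4 σ bonds: steric number 4 → sp3.

C1 sp3, C2 sp3, C3 sp3, C4 sp, C5 sp, C6 sp2, C7 sp2, C8 sp3, C9 sp3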